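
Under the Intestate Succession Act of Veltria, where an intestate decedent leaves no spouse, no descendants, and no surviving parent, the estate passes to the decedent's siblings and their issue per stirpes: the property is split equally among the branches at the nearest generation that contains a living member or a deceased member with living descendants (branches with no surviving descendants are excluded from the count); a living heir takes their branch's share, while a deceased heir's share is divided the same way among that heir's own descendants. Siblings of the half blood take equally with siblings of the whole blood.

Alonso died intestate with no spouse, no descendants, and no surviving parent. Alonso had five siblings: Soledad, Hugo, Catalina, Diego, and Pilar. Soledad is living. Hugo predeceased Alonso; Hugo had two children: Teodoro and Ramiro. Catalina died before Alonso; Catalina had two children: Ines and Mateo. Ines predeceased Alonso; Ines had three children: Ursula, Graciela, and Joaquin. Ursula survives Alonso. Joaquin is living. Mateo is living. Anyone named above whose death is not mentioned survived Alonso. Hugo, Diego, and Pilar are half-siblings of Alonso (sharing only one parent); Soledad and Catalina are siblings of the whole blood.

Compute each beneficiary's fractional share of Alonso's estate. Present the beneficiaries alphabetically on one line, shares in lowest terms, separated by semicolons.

Diego 1/5; Graciela 1/30; Joaquin 1/30; Mateo 1/10; Pilar 1/5; Ramiro 1/10; Soledad 1/5; Teodoro 1/10; Ursula 1/30

No spouse, descendants, or parent survives, so the estate passes to Alonso's siblings per stirpes.
Half-blood and whole-blood siblings take equally under the stated rule.
The estate is divided into 5 equal shares of 1/5 among Soledad, Hugo, Catalina, Diego, Pilar.
Soledad is living and takes 1/5.
Hugo predeceased; the 1/5 allotted to Hugo's branch passes to Hugo's issue by representation.
The 1/5 is divided into 2 equal shares of 1/10 among Teodoro, Ramiro.
Teodoro is living and takes 1/10.
Ramiro is living and takes 1/10.
Catalina predeceased; the 1/5 allotted to Catalina's branch passes to Catalina's issue by representation.
The 1/5 is divided into 2 equal shares of 1/10 among Ines, Mateo.
Ines predeceased; the 1/10 allotted to Ines's branch passes to Ines's issue by representation.
The 1/10 is divided into 3 equal shares of 1/30 among Ursula, Graciela, Joaquin.
Ursula is living and takes 1/30.
Graciela is living and takes 1/30.
Joaquin is living and takes 1/30.
Mateo is living and takes 1/10.
Diego is living and takes 1/5.
Pilar is living and takes 1/5.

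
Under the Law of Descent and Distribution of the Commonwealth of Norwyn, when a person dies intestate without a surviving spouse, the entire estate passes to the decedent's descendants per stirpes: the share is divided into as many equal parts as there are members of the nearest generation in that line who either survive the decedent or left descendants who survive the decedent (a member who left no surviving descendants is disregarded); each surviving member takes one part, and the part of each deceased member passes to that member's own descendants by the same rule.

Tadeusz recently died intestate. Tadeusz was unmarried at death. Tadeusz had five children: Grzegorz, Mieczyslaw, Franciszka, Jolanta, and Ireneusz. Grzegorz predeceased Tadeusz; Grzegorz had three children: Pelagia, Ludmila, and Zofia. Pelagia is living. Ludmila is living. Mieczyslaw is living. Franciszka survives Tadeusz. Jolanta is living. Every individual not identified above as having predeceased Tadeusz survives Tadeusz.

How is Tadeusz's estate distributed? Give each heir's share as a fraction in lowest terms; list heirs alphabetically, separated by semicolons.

There is no surviving spouse, so the entire estate passes to Tadeusz's descendants per stirpes.
The estate is divided into 5 equal shares of 1/5 among Grzegorz, Mieczyslaw, Franciszka, Jolanta, Ireneusz.
Grzegorz predeceased; the 1/5 allotted to Grzegorz's branch passes to Grzegorz's issue by representation.
The 1/5 is divided into 3 equal shares of 1/15 among Pelagia, Ludmila, Zofia.
Pelagia is living and takes 1/15.
Ludmila is living and takes 1/15.
Zofia is living and takes 1/15.
Mieczyslaw is living and takes 1/5.
Franciszka is living and takes 1/5.
Jolanta is living and takes 1/5.
Ireneusz is living and takes 1/5.

Franciszka 1/5; Ireneusz 1/5; Jolanta 1/5; Ludmila 1/15; Mieczyslaw 1/5; Pelagia 1/15; Zofia 1/15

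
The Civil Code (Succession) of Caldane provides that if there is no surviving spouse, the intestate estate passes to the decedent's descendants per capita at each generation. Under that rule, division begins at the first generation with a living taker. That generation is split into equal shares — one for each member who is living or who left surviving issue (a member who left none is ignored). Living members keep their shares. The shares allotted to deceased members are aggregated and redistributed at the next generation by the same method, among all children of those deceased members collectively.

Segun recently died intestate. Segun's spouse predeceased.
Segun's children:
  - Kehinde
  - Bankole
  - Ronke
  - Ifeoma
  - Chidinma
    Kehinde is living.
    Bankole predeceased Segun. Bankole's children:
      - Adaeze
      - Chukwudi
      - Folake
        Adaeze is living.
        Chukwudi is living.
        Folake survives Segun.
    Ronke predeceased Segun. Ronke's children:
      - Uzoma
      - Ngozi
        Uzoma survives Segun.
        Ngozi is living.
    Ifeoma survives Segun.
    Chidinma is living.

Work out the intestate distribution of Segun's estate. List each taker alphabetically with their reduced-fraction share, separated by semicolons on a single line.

Adaeze 2/25; Chidinma 1/5; Chukwudi 2/25; Folake 2/25; Ifeoma 1/5; Kehinde 1/5; Ngozi 2/25; Uzoma 2/25

There is no surviving spouse, so the entire estate passes to Segun's descendants per capita at each generation.
At generation 1 (Kehinde, Bankole, Ronke, Ifeoma, Chidinma) there are 5 shares of (1)/5 = 1/5 each.
Living: Kehinde, Ifeoma, and Chidinma — each takes 1/5.
Deceased: Bankole and Ronke. Their combined 2/5 is pooled and carried to generation 2.
At generation 2 (Adaeze, Chukwudi, Folake, Uzoma, Ngozi) there are 5 shares of (2/5)/5 = 2/25 each.
Living: Adaeze, Chukwudi, Folake, Uzoma, and Ngozi — each takes 2/25.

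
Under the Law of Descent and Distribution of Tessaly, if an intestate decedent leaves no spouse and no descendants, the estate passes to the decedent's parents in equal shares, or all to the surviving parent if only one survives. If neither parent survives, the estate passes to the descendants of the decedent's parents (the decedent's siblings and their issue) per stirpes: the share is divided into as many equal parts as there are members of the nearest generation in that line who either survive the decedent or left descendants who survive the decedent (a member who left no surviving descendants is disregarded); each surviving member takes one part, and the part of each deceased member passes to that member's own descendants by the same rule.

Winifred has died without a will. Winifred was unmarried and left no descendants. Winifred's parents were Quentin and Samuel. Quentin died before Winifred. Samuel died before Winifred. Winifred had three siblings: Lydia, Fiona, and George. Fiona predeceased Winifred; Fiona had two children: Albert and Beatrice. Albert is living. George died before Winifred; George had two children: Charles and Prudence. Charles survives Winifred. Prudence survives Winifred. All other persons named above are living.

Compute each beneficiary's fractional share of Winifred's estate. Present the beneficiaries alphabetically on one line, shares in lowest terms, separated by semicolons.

Albert 1/6; Beatrice 1/6; Charles 1/6; Lydia 1/3; Prudence 1/6

Neither parent survives and there are no descendants, so the estate passes to Winifred's siblings and their issue per stirpes.
The estate is divided into 3 equal shares of 1/3 among Lydia, Fiona, George.
Lydia is living and takes 1/3.
Fiona predeceased; the 1/3 allotted to Fiona's branch passes to Fiona's issue by representation.
The 1/3 is divided into 2 equal shares of 1/6 among Albert, Beatrice.
Albert is living and takes 1/6.
Beatrice is living and takes 1/6.
George predeceased; the 1/3 allotted to George's branch passes to George's issue by representation.
The 1/3 is divided into 2 equal shares of 1/6 among Charles, Prudence.
Charles is living and takes 1/6.
Prudence is living and takes 1/6.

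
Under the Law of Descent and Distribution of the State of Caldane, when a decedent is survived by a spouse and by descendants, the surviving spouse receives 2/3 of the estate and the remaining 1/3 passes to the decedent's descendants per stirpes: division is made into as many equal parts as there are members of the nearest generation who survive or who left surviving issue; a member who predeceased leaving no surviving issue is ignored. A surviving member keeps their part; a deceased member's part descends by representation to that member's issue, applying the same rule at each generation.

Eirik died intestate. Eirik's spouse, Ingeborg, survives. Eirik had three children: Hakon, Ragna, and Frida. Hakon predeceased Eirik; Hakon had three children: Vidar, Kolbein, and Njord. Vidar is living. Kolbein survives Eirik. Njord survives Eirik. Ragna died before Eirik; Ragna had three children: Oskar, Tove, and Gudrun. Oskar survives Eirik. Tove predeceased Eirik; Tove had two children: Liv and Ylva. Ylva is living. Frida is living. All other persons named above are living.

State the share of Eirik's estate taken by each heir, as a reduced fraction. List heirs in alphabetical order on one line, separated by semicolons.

Frida 1/9; Gudrun 1/27; Ingeborg 2/3; Kolbein 1/27; Liv 1/54; Njord 1/27; Oskar 1/27; Vidar 1/27; Ylva 1/54

Ingeborg, as surviving spouse, takes 2/3.
The remaining 1/3 passes to Eirik's descendants per stirpes.
The 1/3 is divided into 3 equal shares of 1/9 among Hakon, Ragna, Frida.
Hakon predeceased; the 1/9 allotted to Hakon's branch passes to Hakon's issue by representation.
The 1/9 is divided into 3 equal shares of 1/27 among Vidar, Kolbein, Njord.
Vidar is living and takes 1/27.
Kolbein is living and takes 1/27.
Njord is living and takes 1/27.
Ragna predeceased; the 1/9 allotted to Ragna's branch passes to Ragna's issue by representation.
The 1/9 is divided into 3 equal shares of 1/27 among Oskar, Tove, Gudrun.
Oskar is living and takes 1/27.
Tove predeceased; the 1/27 allotted to Tove's branch passes to Tove's issue by representation.
The 1/27 is divided into 2 equal shares of 1/54 among Liv, Ylva.
Liv is living and takes 1/54.
Ylva is living and takes 1/54.
Gudrun is living and takes 1/27.
Frida is living and takes 1/9.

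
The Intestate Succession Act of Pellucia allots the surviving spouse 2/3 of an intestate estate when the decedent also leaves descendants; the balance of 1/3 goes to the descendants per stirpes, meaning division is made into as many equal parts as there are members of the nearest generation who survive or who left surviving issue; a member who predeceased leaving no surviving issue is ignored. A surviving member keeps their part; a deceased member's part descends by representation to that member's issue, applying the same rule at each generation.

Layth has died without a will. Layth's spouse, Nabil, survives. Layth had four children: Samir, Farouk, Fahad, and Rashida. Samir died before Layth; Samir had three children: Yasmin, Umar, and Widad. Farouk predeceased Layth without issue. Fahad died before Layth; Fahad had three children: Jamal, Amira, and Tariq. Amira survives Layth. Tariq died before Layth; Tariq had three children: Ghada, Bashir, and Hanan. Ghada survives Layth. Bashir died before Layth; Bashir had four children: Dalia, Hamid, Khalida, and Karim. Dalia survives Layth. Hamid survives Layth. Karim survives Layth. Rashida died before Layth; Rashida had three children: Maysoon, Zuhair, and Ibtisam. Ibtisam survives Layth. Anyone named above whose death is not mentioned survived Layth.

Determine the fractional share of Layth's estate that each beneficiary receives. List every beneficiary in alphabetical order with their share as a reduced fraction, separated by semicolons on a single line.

Nabil, as surviving spouse, takes 2/3.
The remaining 1/3 passes to Layth's descendants per stirpes.
Farouk left no surviving issue, so that branch lapses and is disregarded.
The 1/3 is divided into 3 equal shares of 1/9 among Samir, Fahad, Rashida.
Samir predeceased; the 1/9 allotted to Samir's branch passes to Samir's issue by representation.
The 1/9 is divided into 3 equal shares of 1/27 among Yasmin, Umar, Widad.
Yasmin is living and takes 1/27.
Umar is living and takes 1/27.
Widad is living and takes 1/27.
Fahad predeceased; the 1/9 allotted to Fahad's branch passes to Fahad's issue by representation.
The 1/9 is divided into 3 equal shares of 1/27 among Jamal, Amira, Tariq.
Jamal is living and takes 1/27.
Amira is living and takes 1/27.
Tariq predeceased; the 1/27 allotted to Tariq's branch passes to Tariq's issue by representation.
The 1/27 is divided into 3 equal shares of 1/81 among Ghada, Bashir, Hanan.
Ghada is living and takes 1/81.
Bashir predeceased; the 1/81 allotted to Bashir's branch passes to Bashir's issue by representation.
The 1/81 is divided into 4 equal shares of 1/324 among Dalia, Hamid, Khalida, Karim.
Dalia is living and takes 1/324.
Hamid is living and takes 1/324.
Khalida is living and takes 1/324.
Karim is living and takes 1/324.
Hanan is living and takes 1/81.
Rashida predeceased; the 1/9 allotted to Rashida's branch passes to Rashida's issue by representation.
The 1/9 is divided into 3 equal shares of 1/27 among Maysoon, Zuhair, Ibtisam.
Maysoon is living and takes 1/27.
Zuhair is living and takes 1/27.
Ibtisam is living and takes 1/27.

Amira 1/27; Dalia 1/324; Ghada 1/81; Hamid 1/324; Hanan 1/81; Ibtisam 1/27; Jamal 1/27; Karim 1/324; Khalida 1/324; Maysoon 1/27; Nabil 2/3; Umar 1/27; Widad 1/27; Yasmin 1/27; Zuhair 1/27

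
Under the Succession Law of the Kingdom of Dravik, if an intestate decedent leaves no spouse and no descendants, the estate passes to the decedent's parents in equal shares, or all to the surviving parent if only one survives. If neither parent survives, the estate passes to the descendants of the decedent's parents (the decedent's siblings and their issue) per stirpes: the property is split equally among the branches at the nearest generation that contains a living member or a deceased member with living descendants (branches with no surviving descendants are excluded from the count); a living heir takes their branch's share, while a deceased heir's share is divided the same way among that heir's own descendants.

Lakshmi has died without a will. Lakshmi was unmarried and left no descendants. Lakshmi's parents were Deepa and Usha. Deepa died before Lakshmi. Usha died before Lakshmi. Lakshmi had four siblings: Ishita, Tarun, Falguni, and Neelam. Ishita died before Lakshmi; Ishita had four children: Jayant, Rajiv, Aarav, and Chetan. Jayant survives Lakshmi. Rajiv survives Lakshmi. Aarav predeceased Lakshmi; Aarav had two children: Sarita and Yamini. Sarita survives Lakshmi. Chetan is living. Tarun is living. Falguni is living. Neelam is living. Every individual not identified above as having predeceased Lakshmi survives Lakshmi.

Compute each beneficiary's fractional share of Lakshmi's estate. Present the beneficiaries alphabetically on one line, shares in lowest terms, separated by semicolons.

Neither parent survives and there are no descendants, so the estate passes to Lakshmi's siblings and their issue per stirpes.
The estate is divided into 4 equal shares of 1/4 among Ishita, Tarun, Falguni, Neelam.
Ishita predeceased; the 1/4 allotted to Ishita's branch passes to Ishita's issue by representation.
The 1/4 is divided into 4 equal shares of 1/16 among Jayant, Rajiv, Aarav, Chetan.
Jayant is living and takes 1/16.
Rajiv is living and takes 1/16.
Aarav predeceased; the 1/16 allotted to Aarav's branch passes to Aarav's issue by representation.
The 1/16 is divided into 2 equal shares of 1/32 among Sarita, Yamini.
Sarita is living and takes 1/32.
Yamini is living and takes 1/32.
Chetan is living and takes 1/16.
Tarun is living and takes 1/4.
Falguni is living and takes 1/4.
Neelam is living and takes 1/4.

Chetan 1/16; Falguni 1/4; Jayant 1/16; Neelam 1/4; Rajiv 1/16; Sarita 1/32; Tarun 1/4; Yamini 1/32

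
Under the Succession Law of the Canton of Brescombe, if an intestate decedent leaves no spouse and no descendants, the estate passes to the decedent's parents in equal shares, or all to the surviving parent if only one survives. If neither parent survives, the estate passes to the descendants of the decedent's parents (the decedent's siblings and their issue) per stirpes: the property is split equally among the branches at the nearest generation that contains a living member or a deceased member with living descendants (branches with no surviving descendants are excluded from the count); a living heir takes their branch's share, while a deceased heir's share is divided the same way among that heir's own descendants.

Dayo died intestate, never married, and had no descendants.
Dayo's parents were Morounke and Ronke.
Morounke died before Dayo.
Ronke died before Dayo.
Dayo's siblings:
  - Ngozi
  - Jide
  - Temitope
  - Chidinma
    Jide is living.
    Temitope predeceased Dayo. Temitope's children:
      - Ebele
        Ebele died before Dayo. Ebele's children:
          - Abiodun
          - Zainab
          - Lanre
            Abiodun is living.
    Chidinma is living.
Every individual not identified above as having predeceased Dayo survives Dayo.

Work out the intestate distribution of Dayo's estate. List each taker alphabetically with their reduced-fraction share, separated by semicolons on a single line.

Neither parent survives and there are no descendants, so the estate passes to Dayo's siblings and their issue per stirpes.
The estate is divided into 4 equal shares of 1/4 among Ngozi, Jide, Temitope, Chidinma.
Ngozi is living and takes 1/4.
Jide is living and takes 1/4.
Temitope predeceased; the 1/4 allotted to Temitope's branch passes to Temitope's issue by representation.
Ebele's line is the sole branch at this level, so the full 1/4 passes to Ebele's issue by representation.
The 1/4 is divided into 3 equal shares of 1/12 among Abiodun, Zainab, Lanre.
Abiodun is living and takes 1/12.
Zainab is living and takes 1/12.
Lanre is living and takes 1/12.
Chidinma is living and takes 1/4.

Abiodun 1/12; Chidinma 1/4; Jide 1/4; Lanre 1/12; Ngozi 1/4; Zainab 1/12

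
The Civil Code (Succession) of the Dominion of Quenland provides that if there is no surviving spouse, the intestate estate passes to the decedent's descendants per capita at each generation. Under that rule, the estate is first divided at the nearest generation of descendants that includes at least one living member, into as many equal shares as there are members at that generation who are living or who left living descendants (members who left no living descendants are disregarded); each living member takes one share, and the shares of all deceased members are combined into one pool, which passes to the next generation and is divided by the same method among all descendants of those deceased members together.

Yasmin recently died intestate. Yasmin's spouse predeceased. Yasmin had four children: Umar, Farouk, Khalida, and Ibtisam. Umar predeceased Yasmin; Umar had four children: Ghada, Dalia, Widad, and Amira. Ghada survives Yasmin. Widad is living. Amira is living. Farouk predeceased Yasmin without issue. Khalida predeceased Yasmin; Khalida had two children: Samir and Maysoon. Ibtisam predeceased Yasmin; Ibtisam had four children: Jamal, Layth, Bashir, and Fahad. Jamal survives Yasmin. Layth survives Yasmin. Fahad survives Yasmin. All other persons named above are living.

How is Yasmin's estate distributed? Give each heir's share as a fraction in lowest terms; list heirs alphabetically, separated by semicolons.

There is no surviving spouse, so the entire estate passes to Yasmin's descendants per capita at each generation.
No one at generation 1 (Umar, Khalida, Ibtisam) is living; moving to the next generation.
At generation 2 (Ghada, Dalia, Widad, Amira, Samir, Maysoon, Jamal, Layth, Bashir, Fahad) there are 10 shares of (1)/10 = 1/10 each.
Living: Ghada, Dalia, Widad, Amira, Samir, Maysoon, Jamal, Layth, Bashir, and Fahad — each takes 1/10.

Amira 1/10; Bashir 1/10; Dalia 1/10; Fahad 1/10; Ghada 1/10; Jamal 1/10; Layth 1/10; Maysoon 1/10; Samir 1/10; Widad 1/10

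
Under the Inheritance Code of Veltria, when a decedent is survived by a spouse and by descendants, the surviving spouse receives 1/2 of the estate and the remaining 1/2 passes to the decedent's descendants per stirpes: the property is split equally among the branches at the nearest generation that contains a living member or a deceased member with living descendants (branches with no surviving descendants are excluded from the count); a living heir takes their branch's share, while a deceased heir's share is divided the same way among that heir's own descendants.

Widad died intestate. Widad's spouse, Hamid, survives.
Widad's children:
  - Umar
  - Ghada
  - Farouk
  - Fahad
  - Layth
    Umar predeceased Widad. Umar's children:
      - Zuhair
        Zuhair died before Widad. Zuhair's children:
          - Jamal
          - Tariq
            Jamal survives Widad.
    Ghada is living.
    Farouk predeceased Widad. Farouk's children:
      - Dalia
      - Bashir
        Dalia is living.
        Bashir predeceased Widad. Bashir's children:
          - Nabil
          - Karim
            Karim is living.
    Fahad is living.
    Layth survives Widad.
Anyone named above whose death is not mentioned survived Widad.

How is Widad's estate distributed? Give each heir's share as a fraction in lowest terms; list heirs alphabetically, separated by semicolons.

Hamid, as surviving spouse, takes 1/2.
The remaining 1/2 passes to Widad's descendants per stirpes.
The 1/2 is divided into 5 equal shares of 1/10 among Umar, Ghada, Farouk, Fahad, Layth.
Umar predeceased; the 1/10 allotted to Umar's branch passes to Umar's issue by representation.
Zuhair's line is the sole branch at this level, so the full 1/10 passes to Zuhair's issue by representation.
The 1/10 is divided into 2 equal shares of 1/20 among Jamal, Tariq.
Jamal is living and takes 1/20.
Tariq is living and takes 1/20.
Ghada is living and takes 1/10.
Farouk predeceased; the 1/10 allotted to Farouk's branch passes to Farouk's issue by representation.
The 1/10 is divided into 2 equal shares of 1/20 among Dalia, Bashir.
Dalia is living and takes 1/20.
Bashir predeceased; the 1/20 allotted to Bashir's branch passes to Bashir's issue by representation.
The 1/20 is divided into 2 equal shares of 1/40 among Nabil, Karim.
Nabil is living and takes 1/40.
Karim is living and takes 1/40.
Fahad is living and takes 1/10.
Layth is living and takes 1/10.

Dalia 1/20; Fahad 1/10; Ghada 1/10; Hamid 1/2; Jamal 1/20; Karim 1/40; Layth 1/10; Nabil 1/40; Tariq 1/20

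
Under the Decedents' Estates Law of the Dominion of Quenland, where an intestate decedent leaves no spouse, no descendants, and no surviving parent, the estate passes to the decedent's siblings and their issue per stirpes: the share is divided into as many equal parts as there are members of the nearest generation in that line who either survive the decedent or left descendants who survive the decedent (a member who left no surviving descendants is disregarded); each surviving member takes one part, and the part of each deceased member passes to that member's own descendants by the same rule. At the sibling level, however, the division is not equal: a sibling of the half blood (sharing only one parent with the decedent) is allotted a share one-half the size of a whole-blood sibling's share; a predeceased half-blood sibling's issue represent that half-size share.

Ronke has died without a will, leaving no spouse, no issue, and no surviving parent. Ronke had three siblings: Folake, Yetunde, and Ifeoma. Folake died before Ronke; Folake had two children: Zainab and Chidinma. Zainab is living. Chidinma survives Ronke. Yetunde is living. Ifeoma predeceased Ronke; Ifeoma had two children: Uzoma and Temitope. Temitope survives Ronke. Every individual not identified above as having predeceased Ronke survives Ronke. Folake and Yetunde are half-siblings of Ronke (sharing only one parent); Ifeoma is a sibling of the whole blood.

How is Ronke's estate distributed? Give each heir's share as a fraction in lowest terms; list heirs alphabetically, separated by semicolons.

No spouse, descendants, or parent survives, so the estate passes to Ronke's siblings per stirpes.
Half-blood siblings count for one-half the weight of whole-blood siblings at the initial division.
Dividing 1 in proportion to weights (total weight 2): Folake (weight 1/2) → 1/4; Yetunde (weight 1/2) → 1/4; Ifeoma (weight 1) → 1/2.
Folake predeceased; the 1/4 allotted to Folake's branch passes to Folake's issue by representation.
The 1/4 is divided into 2 equal shares of 1/8 among Zainab, Chidinma.
Zainab is living and takes 1/8.
Chidinma is living and takes 1/8.
Yetunde is living and takes 1/4.
Ifeoma predeceased; the 1/2 allotted to Ifeoma's branch passes to Ifeoma's issue by representation.
The 1/2 is divided into 2 equal shares of 1/4 among Uzoma, Temitope.
Uzoma is living and takes 1/4.
Temitope is living and takes 1/4.

Chidinma 1/8; Temitope 1/4; Uzoma 1/4; Yetunde 1/4; Zainab 1/8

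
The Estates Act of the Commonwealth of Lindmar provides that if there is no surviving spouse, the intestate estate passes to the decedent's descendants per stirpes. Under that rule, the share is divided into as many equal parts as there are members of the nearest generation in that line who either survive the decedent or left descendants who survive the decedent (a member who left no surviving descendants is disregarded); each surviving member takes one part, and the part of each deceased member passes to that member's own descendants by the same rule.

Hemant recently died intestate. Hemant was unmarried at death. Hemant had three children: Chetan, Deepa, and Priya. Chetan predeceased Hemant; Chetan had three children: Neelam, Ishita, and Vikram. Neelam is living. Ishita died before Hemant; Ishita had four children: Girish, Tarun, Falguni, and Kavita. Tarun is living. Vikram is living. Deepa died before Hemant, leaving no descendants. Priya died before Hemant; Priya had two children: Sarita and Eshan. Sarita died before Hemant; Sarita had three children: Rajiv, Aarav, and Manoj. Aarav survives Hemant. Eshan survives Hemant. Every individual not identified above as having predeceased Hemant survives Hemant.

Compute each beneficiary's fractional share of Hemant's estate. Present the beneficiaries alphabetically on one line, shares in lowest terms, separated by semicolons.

Aarav 1/12; Eshan 1/4; Falguni 1/24; Girish 1/24; Kavita 1/24; Manoj 1/12; Neelam 1/6; Rajiv 1/12; Tarun 1/24; Vikram 1/6

There is no surviving spouse, so the entire estate passes to Hemant's descendants per stirpes.
Deepa left no surviving issue, so that branch lapses and is disregarded.
The estate is divided into 2 equal shares of 1/2 among Chetan, Priya.
Chetan predeceased; the 1/2 allotted to Chetan's branch passes to Chetan's issue by representation.
The 1/2 is divided into 3 equal shares of 1/6 among Neelam, Ishita, Vikram.
Neelam is living and takes 1/6.
Ishita predeceased; the 1/6 allotted to Ishita's branch passes to Ishita's issue by representation.
The 1/6 is divided into 4 equal shares of 1/24 among Girish, Tarun, Falguni, Kavita.
Girish is living and takes 1/24.
Tarun is living and takes 1/24.
Falguni is living and takes 1/24.
Kavita is living and takes 1/24.
Vikram is living and takes 1/6.
Priya predeceased; the 1/2 allotted to Priya's branch passes to Priya's issue by representation.
The 1/2 is divided into 2 equal shares of 1/4 among Sarita, Eshan.
Sarita predeceased; the 1/4 allotted to Sarita's branch passes to Sarita's issue by representation.
The 1/4 is divided into 3 equal shares of 1/12 among Rajiv, Aarav, Manoj.
Rajiv is living and takes 1/12.
Aarav is living and takes 1/12.
Manoj is living and takes 1/12.
Eshan is living and takes 1/4.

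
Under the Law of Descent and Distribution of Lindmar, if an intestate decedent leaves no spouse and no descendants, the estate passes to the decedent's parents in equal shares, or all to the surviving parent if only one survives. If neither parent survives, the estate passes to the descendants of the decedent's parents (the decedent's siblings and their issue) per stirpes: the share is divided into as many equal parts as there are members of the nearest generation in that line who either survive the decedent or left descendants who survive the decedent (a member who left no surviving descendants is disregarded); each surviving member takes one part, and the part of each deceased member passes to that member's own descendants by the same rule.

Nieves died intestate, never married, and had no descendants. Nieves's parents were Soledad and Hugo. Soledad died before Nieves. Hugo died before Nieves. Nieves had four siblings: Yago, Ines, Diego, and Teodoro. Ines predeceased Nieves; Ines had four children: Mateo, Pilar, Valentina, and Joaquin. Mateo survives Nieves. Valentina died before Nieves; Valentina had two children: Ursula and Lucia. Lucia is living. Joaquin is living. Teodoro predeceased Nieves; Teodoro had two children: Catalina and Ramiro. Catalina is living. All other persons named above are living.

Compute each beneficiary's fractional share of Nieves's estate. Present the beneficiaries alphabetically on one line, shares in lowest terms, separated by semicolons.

Catalina 1/8; Diego 1/4; Joaquin 1/16; Lucia 1/32; Mateo 1/16; Pilar 1/16; Ramiro 1/8; Ursula 1/32; Yago 1/4

Neither parent survives and there are no descendants, so the estate passes to Nieves's siblings and their issue per stirpes.
The estate is divided into 4 equal shares of 1/4 among Yago, Ines, Diego, Teodoro.
Yago is living and takes 1/4.
Ines predeceased; the 1/4 allotted to Ines's branch passes to Ines's issue by representation.
The 1/4 is divided into 4 equal shares of 1/16 among Mateo, Pilar, Valentina, Joaquin.
Mateo is living and takes 1/16.
Pilar is living and takes 1/16.
Valentina predeceased; the 1/16 allotted to Valentina's branch passes to Valentina's issue by representation.
The 1/16 is divided into 2 equal shares of 1/32 among Ursula, Lucia.
Ursula is living and takes 1/32.
Lucia is living and takes 1/32.
Joaquin is living and takes 1/16.
Diego is living and takes 1/4.
Teodoro predeceased; the 1/4 allotted to Teodoro's branch passes to Teodoro's issue by representation.
The 1/4 is divided into 2 equal shares of 1/8 among Catalina, Ramiro.
Catalina is living and takes 1/8.
Ramiro is living and takes 1/8.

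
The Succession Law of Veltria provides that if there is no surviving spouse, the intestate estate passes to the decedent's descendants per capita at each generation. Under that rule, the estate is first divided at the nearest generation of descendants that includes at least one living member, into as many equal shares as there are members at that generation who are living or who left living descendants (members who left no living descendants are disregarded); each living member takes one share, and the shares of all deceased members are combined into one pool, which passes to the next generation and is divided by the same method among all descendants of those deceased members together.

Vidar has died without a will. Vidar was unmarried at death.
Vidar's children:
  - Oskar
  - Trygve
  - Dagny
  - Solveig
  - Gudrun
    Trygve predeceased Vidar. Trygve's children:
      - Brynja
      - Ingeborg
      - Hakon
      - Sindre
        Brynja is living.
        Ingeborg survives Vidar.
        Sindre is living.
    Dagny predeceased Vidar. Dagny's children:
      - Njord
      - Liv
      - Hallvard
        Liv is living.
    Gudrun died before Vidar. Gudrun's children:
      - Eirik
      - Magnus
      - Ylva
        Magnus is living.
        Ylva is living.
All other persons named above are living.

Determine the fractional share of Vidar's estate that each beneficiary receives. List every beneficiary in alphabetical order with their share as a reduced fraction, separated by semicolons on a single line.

There is no surviving spouse, so the entire estate passes to Vidar's descendants per capita at each generation.
At generation 1 (Oskar, Trygve, Dagny, Solveig, Gudrun) there are 5 shares of (1)/5 = 1/5 each.
Living: Oskar and Solveig — each takes 1/5.
Deceased: Trygve, Dagny, and Gudrun. Their combined 3/5 is pooled and carried to generation 2.
At generation 2 (Brynja, Ingeborg, Hakon, Sindre, Njord, Liv, Hallvard, Eirik, Magnus, Ylva) there are 10 shares of (3/5)/10 = 3/50 each.
Living: Brynja, Ingeborg, Hakon, Sindre, Njord, Liv, Hallvard, Eirik, Magnus, and Ylva — each takes 3/50.

Brynja 3/50; Eirik 3/50; Hakon 3/50; Hallvard 3/50; Ingeborg 3/50; Liv 3/50; Magnus 3/50; Njord 3/50; Oskar 1/5; Sindre 3/50; Solveig 1/5; Ylva 3/50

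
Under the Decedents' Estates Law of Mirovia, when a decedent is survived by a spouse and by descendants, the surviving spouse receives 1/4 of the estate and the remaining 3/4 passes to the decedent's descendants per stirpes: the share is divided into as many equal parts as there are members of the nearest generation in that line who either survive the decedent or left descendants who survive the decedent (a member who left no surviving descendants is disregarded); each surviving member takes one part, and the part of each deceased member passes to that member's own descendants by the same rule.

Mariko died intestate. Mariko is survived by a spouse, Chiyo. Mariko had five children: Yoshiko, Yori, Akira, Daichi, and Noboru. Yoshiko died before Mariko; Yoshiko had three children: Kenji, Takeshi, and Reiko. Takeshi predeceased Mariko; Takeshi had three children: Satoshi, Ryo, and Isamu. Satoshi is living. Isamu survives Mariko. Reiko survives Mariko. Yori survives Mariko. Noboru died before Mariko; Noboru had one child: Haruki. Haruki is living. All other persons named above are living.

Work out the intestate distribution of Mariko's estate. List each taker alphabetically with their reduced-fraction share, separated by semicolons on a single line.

Akira 3/20; Chiyo 1/4; Daichi 3/20; Haruki 3/20; Isamu 1/60; Kenji 1/20; Reiko 1/20; Ryo 1/60; Satoshi 1/60; Yori 3/20

Chiyo, as surviving spouse, takes 1/4.
The remaining 3/4 passes to Mariko's descendants per stirpes.
The 3/4 is divided into 5 equal shares of 3/20 among Yoshiko, Yori, Akira, Daichi, Noboru.
Yoshiko predeceased; the 3/20 allotted to Yoshiko's branch passes to Yoshiko's issue by representation.
The 3/20 is divided into 3 equal shares of 1/20 among Kenji, Takeshi, Reiko.
Kenji is living and takes 1/20.
Takeshi predeceased; the 1/20 allotted to Takeshi's branch passes to Takeshi's issue by representation.
The 1/20 is divided into 3 equal shares of 1/60 among Satoshi, Ryo, Isamu.
Satoshi is living and takes 1/60.
Ryo is living and takes 1/60.
Isamu is living and takes 1/60.
Reiko is living and takes 1/20.
Yori is living and takes 3/20.
Akira is living and takes 3/20.
Daichi is living and takes 3/20.
Noboru predeceased; the 3/20 allotted to Noboru's branch passes to Noboru's issue by representation.
Haruki is the sole taker at this level and receives the full 3/20.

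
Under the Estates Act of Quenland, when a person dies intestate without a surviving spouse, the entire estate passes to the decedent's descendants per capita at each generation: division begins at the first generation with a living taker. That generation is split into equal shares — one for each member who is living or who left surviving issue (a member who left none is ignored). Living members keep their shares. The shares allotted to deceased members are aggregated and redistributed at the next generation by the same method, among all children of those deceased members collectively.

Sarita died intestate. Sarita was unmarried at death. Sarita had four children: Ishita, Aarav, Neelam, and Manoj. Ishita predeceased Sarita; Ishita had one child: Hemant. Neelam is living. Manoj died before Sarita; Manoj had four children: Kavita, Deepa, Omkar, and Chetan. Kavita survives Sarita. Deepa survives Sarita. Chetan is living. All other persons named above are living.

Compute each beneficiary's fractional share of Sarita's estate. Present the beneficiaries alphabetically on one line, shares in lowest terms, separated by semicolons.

Aarav 1/4; Chetan 1/10; Deepa 1/10; Hemant 1/10; Kavita 1/10; Neelam 1/4; Omkar 1/10

There is no surviving spouse, so the entire estate passes to Sarita's descendants per capita at each generation.
At generation 1 (Ishita, Aarav, Neelam, Manoj) there are 4 shares of (1)/4 = 1/4 each.
Living: Aarav and Neelam — each takes 1/4.
Deceased: Ishita and Manoj. Their combined 1/2 is pooled and carried to generation 2.
At generation 2 (Hemant, Kavita, Deepa, Omkar, Chetan) there are 5 shares of (1/2)/5 = 1/10 each.
Living: Hemant, Kavita, Deepa, Omkar, and Chetan — each takes 1/10.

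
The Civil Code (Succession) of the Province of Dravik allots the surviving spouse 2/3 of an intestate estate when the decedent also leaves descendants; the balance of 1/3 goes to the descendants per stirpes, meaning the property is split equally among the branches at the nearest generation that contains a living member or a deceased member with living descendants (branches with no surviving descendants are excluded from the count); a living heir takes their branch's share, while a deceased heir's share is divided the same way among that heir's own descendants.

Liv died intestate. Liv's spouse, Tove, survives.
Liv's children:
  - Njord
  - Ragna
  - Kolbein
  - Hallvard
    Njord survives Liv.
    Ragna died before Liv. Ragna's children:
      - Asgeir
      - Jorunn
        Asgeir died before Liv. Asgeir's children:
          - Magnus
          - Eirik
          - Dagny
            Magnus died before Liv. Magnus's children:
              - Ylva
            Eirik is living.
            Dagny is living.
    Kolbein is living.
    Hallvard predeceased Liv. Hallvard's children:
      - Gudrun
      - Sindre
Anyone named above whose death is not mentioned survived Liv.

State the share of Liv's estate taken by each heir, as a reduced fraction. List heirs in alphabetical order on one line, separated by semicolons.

Tove, as surviving spouse, takes 2/3.
The remaining 1/3 passes to Liv's descendants per stirpes.
The 1/3 is divided into 4 equal shares of 1/12 among Njord, Ragna, Kolbein, Hallvard.
Njord is living and takes 1/12.
Ragna predeceased; the 1/12 allotted to Ragna's branch passes to Ragna's issue by representation.
The 1/12 is divided into 2 equal shares of 1/24 among Asgeir, Jorunn.
Asgeir predeceased; the 1/24 allotted to Asgeir's branch passes to Asgeir's issue by representation.
The 1/24 is divided into 3 equal shares of 1/72 among Magnus, Eirik, Dagny.
Magnus predeceased; the 1/72 allotted to Magnus's branch passes to Magnus's issue by representation.
Ylva is the sole taker at this level and receives the full 1/72.
Eirik is living and takes 1/72.
Dagny is living and takes 1/72.
Jorunn is living and takes 1/24.
Kolbein is living and takes 1/12.
Hallvard predeceased; the 1/12 allotted to Hallvard's branch passes to Hallvard's issue by representation.
The 1/12 is divided into 2 equal shares of 1/24 among Gudrun, Sindre.
Gudrun is living and takes 1/24.
Sindre is living and takes 1/24.

Dagny 1/72; Eirik 1/72; Gudrun 1/24; Jorunn 1/24; Kolbein 1/12; Njord 1/12; Sindre 1/24; Tove 2/3; Ylva 1/72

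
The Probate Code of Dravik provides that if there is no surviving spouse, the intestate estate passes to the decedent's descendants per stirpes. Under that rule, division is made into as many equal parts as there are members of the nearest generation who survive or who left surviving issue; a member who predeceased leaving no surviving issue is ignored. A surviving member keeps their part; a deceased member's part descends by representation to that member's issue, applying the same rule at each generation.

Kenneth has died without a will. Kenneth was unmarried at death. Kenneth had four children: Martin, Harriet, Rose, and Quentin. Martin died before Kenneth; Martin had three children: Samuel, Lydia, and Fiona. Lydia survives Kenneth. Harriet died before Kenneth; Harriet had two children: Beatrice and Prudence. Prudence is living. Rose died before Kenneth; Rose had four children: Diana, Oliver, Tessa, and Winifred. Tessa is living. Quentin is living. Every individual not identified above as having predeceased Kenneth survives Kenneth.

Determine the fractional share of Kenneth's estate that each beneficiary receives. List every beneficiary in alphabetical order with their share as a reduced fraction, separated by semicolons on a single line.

There is no surviving spouse, so the entire estate passes to Kenneth's descendants per stirpes.
The estate is divided into 4 equal shares of 1/4 among Martin, Harriet, Rose, Quentin.
Martin predeceased; the 1/4 allotted to Martin's branch passes to Martin's issue by representation.
The 1/4 is divided into 3 equal shares of 1/12 among Samuel, Lydia, Fiona.
Samuel is living and takes 1/12.
Lydia is living and takes 1/12.
Fiona is living and takes 1/12.
Harriet predeceased; the 1/4 allotted to Harriet's branch passes to Harriet's issue by representation.
The 1/4 is divided into 2 equal shares of 1/8 among Beatrice, Prudence.
Beatrice is living and takes 1/8.
Prudence is living and takes 1/8.
Rose predeceased; the 1/4 allotted to Rose's branch passes to Rose's issue by representation.
The 1/4 is divided into 4 equal shares of 1/16 among Diana, Oliver, Tessa, Winifred.
Diana is living and takes 1/16.
Oliver is living and takes 1/16.
Tessa is living and takes 1/16.
Winifred is living and takes 1/16.
Quentin is living and takes 1/4.

Beatrice 1/8; Diana 1/16; Fiona 1/12; Lydia 1/12; Oliver 1/16; Prudence 1/8; Quentin 1/4; Samuel 1/12; Tessa 1/16; Winifred 1/16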